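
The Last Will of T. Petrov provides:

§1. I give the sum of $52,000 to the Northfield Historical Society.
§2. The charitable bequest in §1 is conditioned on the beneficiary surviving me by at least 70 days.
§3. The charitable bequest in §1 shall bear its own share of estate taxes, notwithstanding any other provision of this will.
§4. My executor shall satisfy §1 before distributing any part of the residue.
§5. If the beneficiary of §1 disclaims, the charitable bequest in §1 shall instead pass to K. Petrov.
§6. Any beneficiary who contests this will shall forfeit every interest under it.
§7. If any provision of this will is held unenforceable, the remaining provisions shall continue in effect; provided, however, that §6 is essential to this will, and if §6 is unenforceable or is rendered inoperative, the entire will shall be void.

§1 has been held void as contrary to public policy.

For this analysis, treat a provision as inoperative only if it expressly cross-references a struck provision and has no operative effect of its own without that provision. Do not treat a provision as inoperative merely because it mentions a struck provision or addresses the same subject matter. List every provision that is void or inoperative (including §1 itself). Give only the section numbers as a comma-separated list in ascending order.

§1 is struck. §2 has no operative effect of its own apart from §1 and is therefore inoperative. The only function of §3 is the tax charge on §1, so it cannot stand once §1 is removed. The only function of §4 is the priority direction for §1, so it cannot stand once §1 is removed. The only function of §5 is the alternative disposition for §1, so it cannot stand once §1 is removed. §7 makes §6 an essential term, but §6 is unaffected, so the severability proviso in §7 preserves the remaining provisions. That leaves §6 and §7 in effect.

1, 2, 3, 4, 5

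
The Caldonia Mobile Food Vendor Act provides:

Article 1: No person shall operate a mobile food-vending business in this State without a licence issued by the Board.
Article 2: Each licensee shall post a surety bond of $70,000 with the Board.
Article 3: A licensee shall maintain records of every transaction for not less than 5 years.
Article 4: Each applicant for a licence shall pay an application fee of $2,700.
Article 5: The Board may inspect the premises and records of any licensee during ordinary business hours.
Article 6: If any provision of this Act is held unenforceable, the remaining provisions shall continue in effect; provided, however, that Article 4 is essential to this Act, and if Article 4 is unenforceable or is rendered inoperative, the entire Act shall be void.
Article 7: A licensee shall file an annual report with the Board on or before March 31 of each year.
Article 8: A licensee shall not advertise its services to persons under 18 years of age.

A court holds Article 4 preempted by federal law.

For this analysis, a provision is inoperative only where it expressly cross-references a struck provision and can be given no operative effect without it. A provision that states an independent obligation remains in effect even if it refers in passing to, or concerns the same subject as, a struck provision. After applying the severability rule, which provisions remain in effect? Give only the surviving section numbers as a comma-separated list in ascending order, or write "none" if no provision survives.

Article 4 is struck. Nothing else in the Act is defined by reference to Article 4. Article 6 makes Article 4 an essential term, and Article 4 is the provision held invalid; under Article 6, the entire Act is therefore void. No provision of the Act survives.

none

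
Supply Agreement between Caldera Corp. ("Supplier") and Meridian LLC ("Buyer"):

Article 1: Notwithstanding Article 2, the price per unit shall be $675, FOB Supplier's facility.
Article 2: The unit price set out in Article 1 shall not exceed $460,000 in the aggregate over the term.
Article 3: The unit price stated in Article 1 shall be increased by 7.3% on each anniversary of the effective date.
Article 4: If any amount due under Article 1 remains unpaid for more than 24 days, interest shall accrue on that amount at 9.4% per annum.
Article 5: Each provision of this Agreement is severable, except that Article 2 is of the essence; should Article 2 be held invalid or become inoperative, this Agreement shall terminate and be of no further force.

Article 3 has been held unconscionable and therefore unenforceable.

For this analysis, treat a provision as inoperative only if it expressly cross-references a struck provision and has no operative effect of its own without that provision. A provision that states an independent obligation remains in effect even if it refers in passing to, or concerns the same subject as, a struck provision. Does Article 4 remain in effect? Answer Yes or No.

Yes

Article 3 is struck. Nothing else in the Agreement is defined by reference to Article 3. Article 5 makes Article 2 an essential term, but Article 2 is unaffected, so the severability proviso in Article 5 preserves the remaining provisions. That leaves Article 1, Article 2, Article 4, and Article 5 in effect. Article 4 is among the surviving provisions, so the answer is yes.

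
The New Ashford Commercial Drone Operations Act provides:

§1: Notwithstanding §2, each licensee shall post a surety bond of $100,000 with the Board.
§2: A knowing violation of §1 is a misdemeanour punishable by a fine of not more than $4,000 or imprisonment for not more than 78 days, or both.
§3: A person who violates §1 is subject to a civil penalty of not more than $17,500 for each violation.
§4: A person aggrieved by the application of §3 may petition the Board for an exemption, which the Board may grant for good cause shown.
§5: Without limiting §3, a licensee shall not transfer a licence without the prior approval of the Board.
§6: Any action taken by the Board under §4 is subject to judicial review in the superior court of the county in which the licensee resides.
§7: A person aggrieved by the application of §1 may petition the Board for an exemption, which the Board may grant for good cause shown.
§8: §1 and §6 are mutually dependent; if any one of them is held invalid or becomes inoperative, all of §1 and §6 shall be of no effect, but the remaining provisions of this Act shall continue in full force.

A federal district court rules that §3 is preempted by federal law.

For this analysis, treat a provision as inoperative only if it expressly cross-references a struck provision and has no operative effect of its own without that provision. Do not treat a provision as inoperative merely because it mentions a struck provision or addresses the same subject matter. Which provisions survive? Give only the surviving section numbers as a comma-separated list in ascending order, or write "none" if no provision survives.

5, 8

§3 is struck. §4 merely fixes the exemption procedure for §3; with §3 gone it has nothing to operate on and falls away. §6 operates only by reference to §4, so it falls with §4. Although §5 refers to §3, its operative terms do not depend on §3, so it remains in effect. §8 declares §1 and §6 mutually dependent; since one of them has fallen, all of them are of no effect. That brings down §1 as well. §2 and §7 in turn depend solely on a provision now struck and likewise fall. The remainder continues in force under §8. That leaves §5 and §8 in effect.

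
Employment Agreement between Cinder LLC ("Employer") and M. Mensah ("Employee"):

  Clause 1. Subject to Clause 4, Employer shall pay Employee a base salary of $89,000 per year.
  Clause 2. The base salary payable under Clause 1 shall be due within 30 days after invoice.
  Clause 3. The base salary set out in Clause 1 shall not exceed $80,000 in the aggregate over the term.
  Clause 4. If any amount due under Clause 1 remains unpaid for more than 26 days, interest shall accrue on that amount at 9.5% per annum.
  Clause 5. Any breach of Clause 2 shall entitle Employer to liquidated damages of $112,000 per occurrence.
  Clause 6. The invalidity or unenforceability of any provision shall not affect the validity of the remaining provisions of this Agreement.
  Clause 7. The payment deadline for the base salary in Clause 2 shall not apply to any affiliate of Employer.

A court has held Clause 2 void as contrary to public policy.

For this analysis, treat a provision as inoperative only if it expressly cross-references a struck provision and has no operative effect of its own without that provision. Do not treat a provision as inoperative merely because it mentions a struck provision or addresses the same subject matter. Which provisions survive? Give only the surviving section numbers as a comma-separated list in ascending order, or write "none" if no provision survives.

Clause 2 is struck. Clause 5 has no operative effect of its own apart from Clause 2 and is therefore inoperative. Clause 7 has no operative effect of its own apart from Clause 2 and is therefore inoperative. Clause 6 is a severability clause and preserves every provision that can still be given independent effect. The provisions still in force are Clause 1, Clause 3, Clause 4, and Clause 6.

1, 3, 4, 6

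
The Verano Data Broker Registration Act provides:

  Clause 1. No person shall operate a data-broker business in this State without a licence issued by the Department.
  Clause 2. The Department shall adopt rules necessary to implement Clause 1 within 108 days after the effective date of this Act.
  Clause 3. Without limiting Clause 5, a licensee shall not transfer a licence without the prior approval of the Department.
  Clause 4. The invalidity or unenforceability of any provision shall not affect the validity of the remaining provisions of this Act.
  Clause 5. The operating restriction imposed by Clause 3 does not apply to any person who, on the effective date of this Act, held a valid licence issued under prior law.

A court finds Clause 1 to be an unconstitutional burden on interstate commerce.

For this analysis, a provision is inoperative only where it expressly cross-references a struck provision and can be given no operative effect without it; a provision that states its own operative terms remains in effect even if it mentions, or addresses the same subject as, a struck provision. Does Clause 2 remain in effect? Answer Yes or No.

No

Clause 1 is struck. The only function of Clause 2 is the rulemaking mandate for Clause 1, so it cannot stand once Clause 1 is removed. Under the severability clause in Clause 4, the remaining provisions continue in force. The provisions still in force are Clause 3, Clause 4, and Clause 5. Clause 2 is among the inoperative provisions, so the answer is no.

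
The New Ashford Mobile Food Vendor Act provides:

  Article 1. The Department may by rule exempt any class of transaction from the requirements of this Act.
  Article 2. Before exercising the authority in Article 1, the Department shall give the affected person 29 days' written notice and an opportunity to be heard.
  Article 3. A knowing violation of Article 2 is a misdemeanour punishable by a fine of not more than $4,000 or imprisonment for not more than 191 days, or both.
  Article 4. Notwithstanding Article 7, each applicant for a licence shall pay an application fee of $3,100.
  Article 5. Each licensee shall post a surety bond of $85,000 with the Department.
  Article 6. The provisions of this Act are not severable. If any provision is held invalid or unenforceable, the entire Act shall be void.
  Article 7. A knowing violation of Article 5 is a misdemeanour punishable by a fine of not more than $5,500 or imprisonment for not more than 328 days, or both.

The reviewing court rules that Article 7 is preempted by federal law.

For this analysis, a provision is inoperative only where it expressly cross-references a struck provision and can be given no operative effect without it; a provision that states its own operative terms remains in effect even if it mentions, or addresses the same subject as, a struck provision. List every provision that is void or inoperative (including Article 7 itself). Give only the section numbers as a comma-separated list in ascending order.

1, 2, 3, 4, 5, 6, 7

Article 7 is struck. No other provision's operative terms depend on Article 7. Article 6 provides that the Act is not severable, so the invalidity of any one provision voids the entire Act. No provision of the Act survives.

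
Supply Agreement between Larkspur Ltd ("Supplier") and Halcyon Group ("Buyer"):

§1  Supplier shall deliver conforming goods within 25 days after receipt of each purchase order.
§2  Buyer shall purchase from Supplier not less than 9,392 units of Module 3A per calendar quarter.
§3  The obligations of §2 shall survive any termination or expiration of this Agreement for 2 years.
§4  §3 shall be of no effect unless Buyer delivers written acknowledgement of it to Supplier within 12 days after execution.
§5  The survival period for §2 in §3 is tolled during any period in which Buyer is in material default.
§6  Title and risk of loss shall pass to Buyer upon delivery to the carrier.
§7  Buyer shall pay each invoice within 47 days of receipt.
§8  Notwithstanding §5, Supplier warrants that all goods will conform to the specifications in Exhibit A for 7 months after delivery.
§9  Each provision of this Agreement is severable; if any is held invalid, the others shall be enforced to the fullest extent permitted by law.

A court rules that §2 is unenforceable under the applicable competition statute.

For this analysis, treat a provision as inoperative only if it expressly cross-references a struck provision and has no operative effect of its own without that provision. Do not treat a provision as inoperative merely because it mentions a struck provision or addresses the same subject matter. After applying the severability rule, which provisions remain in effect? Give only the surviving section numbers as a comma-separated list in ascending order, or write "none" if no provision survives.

1, 6, 7, 8, 9

§2 is struck. §3 has no operative effect of its own apart from §2 and is therefore inoperative. §4 has no operative effect of its own apart from §3 and is therefore inoperative. §5 does nothing except set the tolling of the survival period for §2 by reference to §3; with §3 gone it has no independent effect and is inoperative. §8 mentions §5 but its own obligation stands independently of §5, so §8 is not affected. §9 is a severability clause and preserves every provision that can still be given independent effect. That leaves §1, §6, §7, §8, and §9 in effect.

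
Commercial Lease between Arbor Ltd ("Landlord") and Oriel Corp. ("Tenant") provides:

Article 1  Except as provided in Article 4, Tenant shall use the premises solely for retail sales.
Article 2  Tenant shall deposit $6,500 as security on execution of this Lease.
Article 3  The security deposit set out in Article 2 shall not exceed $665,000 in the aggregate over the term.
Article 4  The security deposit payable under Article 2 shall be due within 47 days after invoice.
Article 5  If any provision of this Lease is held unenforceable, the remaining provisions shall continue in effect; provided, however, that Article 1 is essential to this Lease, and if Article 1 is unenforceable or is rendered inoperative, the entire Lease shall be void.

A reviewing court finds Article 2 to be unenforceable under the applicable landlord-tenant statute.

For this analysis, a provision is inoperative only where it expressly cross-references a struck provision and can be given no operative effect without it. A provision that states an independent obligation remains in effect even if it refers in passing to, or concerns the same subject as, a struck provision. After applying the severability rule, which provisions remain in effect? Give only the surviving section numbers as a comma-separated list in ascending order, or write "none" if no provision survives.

Article 2 is struck. Article 3 does nothing except set the aggregate cap on the security deposit by reference to Article 2; with Article 2 gone it has no independent effect and is inoperative. Article 4 operates only by reference to Article 2, so it falls with Article 2. Article 1 mentions Article 4 but its own obligation stands independently of Article 4, so Article 1 is not affected. Article 5 makes Article 1 an essential term, but Article 1 is unaffected, so the severability proviso in Article 5 preserves the remaining provisions. The provisions still in force are Article 1 and Article 5.

1, 5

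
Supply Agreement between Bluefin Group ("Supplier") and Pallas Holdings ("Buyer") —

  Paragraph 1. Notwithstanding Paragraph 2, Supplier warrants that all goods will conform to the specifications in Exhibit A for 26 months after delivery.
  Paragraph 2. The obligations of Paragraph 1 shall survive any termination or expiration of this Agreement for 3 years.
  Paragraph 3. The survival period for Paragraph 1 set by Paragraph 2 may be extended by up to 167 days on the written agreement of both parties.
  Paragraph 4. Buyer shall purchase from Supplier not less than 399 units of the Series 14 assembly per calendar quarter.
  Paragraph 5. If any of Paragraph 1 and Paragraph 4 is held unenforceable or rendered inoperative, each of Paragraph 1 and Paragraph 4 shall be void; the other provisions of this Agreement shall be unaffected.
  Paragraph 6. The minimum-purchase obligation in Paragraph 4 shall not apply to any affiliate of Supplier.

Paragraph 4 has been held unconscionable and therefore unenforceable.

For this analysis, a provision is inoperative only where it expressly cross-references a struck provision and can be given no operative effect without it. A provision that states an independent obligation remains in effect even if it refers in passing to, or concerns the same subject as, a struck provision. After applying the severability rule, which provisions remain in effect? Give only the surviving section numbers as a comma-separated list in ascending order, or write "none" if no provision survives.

Paragraph 4 is struck. Paragraph 6 does nothing except set the carve-out from the minimum-purchase obligation by reference to Paragraph 4; with Paragraph 4 gone it has no independent effect and is inoperative. Paragraph 5 declares Paragraph 1 and Paragraph 4 mutually dependent; since one of them has fallen, all of them are of no effect. That brings down Paragraph 1 as well. Paragraph 2 and Paragraph 3 in turn depend solely on a provision now struck and likewise fall. The remainder continues in force under Paragraph 5. Only Paragraph 5 remains in effect.

5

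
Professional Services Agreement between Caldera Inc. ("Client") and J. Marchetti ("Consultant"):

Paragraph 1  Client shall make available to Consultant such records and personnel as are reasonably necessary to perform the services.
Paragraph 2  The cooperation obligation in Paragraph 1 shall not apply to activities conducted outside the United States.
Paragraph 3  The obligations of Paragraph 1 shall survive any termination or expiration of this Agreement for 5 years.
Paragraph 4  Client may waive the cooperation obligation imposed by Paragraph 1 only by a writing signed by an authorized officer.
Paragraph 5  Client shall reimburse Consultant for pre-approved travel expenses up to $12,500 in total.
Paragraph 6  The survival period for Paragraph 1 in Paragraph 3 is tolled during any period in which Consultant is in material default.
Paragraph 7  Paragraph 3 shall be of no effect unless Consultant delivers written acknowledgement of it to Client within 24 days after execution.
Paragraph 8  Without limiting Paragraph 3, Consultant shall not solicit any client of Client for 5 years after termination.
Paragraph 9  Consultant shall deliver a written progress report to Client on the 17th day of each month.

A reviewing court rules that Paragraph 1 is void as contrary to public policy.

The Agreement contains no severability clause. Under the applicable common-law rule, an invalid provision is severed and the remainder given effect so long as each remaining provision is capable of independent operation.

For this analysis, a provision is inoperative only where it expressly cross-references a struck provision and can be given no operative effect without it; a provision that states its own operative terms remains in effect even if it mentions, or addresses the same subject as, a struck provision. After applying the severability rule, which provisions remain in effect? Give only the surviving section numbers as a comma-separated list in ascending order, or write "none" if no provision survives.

Paragraph 1 is struck. Paragraph 2 operates only by reference to Paragraph 1, so it falls with Paragraph 1. Paragraph 3 has no operative effect of its own apart from Paragraph 1 and is therefore inoperative. The only function of Paragraph 4 is the waiver condition for Paragraph 1, so it cannot stand once Paragraph 1 is removed. Paragraph 6 does nothing except set the tolling of the survival period for Paragraph 1 by reference to Paragraph 3; with Paragraph 3 gone it has no independent effect and is inoperative. Paragraph 7 has no operative effect of its own apart from Paragraph 3 and is therefore inoperative. Although Paragraph 8 refers to Paragraph 3, its operative terms do not depend on Paragraph 3, so it remains in effect. With no severability clause, the stated default rule severs what cannot stand and enforces each remaining provision that can operate on its own. Paragraph 5, Paragraph 8, and Paragraph 9 remain in effect.

5, 8, 9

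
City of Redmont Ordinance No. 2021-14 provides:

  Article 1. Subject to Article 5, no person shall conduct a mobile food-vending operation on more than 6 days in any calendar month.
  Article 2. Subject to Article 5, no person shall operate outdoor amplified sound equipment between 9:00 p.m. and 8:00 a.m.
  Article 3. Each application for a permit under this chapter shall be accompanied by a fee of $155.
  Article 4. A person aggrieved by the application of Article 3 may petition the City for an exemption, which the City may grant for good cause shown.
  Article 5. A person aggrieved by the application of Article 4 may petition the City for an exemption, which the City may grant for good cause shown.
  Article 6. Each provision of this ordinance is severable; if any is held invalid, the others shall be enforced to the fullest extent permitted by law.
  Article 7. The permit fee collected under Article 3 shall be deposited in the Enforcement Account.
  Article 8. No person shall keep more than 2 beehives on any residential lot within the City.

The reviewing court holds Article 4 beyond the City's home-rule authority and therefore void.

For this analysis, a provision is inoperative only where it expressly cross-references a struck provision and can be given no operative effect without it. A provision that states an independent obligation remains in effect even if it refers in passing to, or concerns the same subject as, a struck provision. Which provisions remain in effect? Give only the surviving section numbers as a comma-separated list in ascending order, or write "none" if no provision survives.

Article 4 is struck. Article 5 has no operative effect of its own apart from Article 4 and is therefore inoperative. Although Article 1 refers to Article 5, its operative terms do not depend on Article 5, so it remains in effect. Although Article 2 refers to Article 5, its operative terms do not depend on Article 5, so it remains in effect. Article 6 is a severability clause and preserves every provision that can still be given independent effect. The provisions still in force are Article 1, Article 2, Article 3, Article 6, Article 7, and Article 8.

1, 2, 3, 6, 7, 8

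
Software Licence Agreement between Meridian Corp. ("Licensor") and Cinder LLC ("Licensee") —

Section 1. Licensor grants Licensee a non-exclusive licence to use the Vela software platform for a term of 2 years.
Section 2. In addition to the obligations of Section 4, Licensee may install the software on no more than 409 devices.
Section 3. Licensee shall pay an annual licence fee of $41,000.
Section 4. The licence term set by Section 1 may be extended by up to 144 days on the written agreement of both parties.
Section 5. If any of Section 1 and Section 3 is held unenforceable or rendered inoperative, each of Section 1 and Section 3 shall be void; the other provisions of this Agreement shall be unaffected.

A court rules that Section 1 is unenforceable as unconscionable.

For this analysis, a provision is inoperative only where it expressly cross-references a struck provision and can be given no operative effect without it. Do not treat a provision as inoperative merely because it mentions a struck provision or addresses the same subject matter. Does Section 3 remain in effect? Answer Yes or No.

No

Section 1 is struck. Section 4 operates only by reference to Section 1, so it falls with Section 1. Although Section 2 refers to Section 4, its operative terms do not depend on Section 4, so it remains in effect. Section 5 declares Section 1 and Section 3 mutually dependent; since one of them has fallen, all of them are of no effect. That brings down Section 3 as well. The remainder continues in force under Section 5. That leaves Section 2 and Section 5 in effect. Section 3 is among the inoperative provisions, so the answer is no.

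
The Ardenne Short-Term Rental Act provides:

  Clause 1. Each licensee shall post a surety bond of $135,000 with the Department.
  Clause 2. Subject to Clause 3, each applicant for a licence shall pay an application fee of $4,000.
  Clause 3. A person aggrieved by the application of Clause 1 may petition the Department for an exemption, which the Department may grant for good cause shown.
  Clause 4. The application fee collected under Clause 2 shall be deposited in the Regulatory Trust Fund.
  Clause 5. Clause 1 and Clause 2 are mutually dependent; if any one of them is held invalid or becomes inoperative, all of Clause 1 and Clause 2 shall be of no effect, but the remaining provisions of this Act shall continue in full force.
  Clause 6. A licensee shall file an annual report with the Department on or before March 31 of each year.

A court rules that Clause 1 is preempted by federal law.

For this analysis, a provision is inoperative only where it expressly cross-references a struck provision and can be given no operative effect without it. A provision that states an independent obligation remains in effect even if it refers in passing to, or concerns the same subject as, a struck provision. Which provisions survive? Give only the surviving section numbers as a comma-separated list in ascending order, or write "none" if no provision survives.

5, 6

Clause 1 is struck. Clause 3 merely fixes the exemption procedure for Clause 1; with Clause 1 gone it has nothing to operate on and falls away. Clause 5 declares Clause 1 and Clause 2 mutually dependent; since one of them has fallen, all of them are of no effect. That brings down Clause 2 as well. Clause 4 in turn depends solely on a provision now struck and likewise falls. The remainder continues in force under Clause 5. That leaves Clause 5 and Clause 6 in effect.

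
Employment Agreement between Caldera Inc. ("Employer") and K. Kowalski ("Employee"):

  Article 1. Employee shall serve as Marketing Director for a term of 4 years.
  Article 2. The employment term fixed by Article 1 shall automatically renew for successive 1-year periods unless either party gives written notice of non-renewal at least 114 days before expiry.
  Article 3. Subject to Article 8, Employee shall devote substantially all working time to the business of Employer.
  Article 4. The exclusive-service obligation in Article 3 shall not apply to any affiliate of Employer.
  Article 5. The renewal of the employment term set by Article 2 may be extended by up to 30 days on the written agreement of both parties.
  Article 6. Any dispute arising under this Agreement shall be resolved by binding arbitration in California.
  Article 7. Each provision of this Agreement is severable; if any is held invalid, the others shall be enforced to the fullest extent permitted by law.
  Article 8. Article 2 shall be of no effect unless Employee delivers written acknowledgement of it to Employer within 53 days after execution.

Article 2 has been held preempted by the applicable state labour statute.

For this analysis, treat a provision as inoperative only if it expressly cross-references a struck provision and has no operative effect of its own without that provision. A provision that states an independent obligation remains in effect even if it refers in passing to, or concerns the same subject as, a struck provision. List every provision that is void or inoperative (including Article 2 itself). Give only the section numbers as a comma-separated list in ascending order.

2, 5, 8

Article 2 is struck. Article 5 does nothing except set the extension of the renewal of the employment term by reference to Article 2; with Article 2 gone it has no independent effect and is inoperative. The only function of Article 8 is the acknowledgement condition for Article 2, so it cannot stand once Article 2 is removed. Article 3 mentions Article 8 but its own obligation stands independently of Article 8, so Article 3 is not affected. Article 7 is a severability clause and preserves every provision that can still be given independent effect. The provisions still in force are Article 1, Article 3, Article 4, Article 6, and Article 7.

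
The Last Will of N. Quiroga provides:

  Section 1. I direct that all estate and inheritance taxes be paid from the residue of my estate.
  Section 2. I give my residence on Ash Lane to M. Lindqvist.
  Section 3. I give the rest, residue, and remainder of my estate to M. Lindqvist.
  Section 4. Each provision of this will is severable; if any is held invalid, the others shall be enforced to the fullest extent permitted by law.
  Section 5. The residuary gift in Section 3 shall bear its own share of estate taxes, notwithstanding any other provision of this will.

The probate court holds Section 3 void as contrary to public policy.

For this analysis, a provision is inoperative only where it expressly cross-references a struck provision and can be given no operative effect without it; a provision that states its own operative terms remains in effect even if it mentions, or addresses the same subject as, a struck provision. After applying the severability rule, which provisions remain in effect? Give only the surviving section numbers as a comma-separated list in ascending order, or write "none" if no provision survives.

1, 2, 4

Section 3 is struck. Section 5 has no operative effect of its own apart from Section 3 and is therefore inoperative. Under the severability clause in Section 4, the remaining provisions continue in force. That leaves Section 1, Section 2, and Section 4 in effect.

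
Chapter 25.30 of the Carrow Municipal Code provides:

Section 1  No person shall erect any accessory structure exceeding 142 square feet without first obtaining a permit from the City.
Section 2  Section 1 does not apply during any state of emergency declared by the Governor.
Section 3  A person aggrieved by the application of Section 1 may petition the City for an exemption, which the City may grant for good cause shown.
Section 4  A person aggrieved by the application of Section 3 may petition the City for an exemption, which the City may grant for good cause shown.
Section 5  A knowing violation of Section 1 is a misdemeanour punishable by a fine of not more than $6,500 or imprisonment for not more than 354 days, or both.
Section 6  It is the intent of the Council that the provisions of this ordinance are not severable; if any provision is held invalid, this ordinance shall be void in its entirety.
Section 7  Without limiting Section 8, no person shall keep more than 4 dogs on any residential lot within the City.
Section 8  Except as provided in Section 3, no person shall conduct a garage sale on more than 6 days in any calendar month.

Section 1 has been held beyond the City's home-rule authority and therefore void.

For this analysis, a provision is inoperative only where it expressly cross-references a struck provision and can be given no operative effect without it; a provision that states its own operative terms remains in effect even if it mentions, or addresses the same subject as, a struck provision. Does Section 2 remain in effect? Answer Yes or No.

No

Section 1 is struck. Section 2 merely fixes the emergency suspension of Section 1; with Section 1 gone it has nothing to operate on and falls away. Section 3 has no operative effect of its own apart from Section 1 and is therefore inoperative. The only function of Section 5 is the criminal penalty for violating Section 1, so it cannot stand once Section 1 is removed. Section 4 has no operative effect of its own apart from Section 3 and is therefore inoperative. Section 6 provides that the ordinance is not severable, so the invalidity of any one provision voids the entire ordinance. No provision of the ordinance survives. Section 2 is among the inoperative provisions, so the answer is no.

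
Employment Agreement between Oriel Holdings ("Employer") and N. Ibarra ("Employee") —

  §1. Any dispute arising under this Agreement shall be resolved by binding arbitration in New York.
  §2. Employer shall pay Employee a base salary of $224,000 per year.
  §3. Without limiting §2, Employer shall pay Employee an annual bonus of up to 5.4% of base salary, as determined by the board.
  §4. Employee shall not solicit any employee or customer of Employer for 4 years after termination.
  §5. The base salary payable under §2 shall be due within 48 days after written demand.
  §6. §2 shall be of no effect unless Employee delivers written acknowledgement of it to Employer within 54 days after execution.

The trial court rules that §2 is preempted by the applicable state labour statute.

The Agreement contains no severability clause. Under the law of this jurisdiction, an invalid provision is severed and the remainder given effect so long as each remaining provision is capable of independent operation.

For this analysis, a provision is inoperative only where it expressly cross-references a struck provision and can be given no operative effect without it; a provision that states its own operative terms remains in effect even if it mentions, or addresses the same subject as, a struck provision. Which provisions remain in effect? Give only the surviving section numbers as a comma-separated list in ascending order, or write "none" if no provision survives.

§2 is struck. The whole of §5 is the payment deadline for the base salary, defined by reference to §2, so §5 cannot stand once §2 is removed. The only function of §6 is the acknowledgement condition for §2, so it cannot stand once §2 is removed. Although §3 refers to §2, its operative terms do not depend on §2, so it remains in effect. With no severability clause, the stated default rule severs what cannot stand and enforces each remaining provision that can operate on its own. The provisions still in force are §1, §3, and §4.

1, 3, 4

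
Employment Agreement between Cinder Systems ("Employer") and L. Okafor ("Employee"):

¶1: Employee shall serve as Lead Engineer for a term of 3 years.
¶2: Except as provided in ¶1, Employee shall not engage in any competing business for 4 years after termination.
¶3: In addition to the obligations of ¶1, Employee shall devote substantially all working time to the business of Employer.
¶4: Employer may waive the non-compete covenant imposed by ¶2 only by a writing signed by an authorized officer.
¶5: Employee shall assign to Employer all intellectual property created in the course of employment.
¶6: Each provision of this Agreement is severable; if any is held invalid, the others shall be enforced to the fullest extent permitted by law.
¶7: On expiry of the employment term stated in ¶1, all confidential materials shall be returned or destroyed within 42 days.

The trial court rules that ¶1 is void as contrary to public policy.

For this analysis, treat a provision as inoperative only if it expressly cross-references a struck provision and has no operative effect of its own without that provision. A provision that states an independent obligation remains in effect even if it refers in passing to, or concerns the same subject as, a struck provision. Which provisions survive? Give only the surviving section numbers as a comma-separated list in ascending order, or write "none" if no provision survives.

2, 3, 4, 5, 6

¶1 is struck. The only function of ¶7 is the return obligation tied to ¶1, so it cannot stand once ¶1 is removed. Although ¶2 refers to ¶1, its operative terms do not depend on ¶1, so it remains in effect. Although ¶3 refers to ¶1, its operative terms do not depend on ¶1, so it remains in effect. Under the severability clause in ¶6, the remaining provisions continue in force. The provisions still in force are ¶2, ¶3, ¶4, ¶5, and ¶6.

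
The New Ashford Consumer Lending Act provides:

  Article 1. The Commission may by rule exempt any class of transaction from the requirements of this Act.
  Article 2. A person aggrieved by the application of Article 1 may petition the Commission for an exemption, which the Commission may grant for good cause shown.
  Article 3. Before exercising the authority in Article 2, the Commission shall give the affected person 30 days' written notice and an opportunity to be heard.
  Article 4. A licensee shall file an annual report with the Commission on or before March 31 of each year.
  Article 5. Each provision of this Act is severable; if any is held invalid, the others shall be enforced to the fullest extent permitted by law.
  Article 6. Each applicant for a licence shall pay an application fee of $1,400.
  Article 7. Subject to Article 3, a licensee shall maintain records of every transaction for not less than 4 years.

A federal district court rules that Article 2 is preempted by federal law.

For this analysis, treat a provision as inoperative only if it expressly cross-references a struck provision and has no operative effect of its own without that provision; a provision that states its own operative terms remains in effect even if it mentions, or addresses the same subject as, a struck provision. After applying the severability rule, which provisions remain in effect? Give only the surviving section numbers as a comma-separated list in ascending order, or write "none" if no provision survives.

Article 2 is struck. The only function of Article 3 is the notice-and-hearing requirement for Article 2, so it cannot stand once Article 2 is removed. Article 7 mentions Article 3 but its own obligation stands independently of Article 3, so Article 7 is not affected. Under the severability clause in Article 5, the remaining provisions continue in force. The provisions still in force are Article 1, Article 4, Article 5, Article 6, and Article 7.

1, 4, 5, 6, 7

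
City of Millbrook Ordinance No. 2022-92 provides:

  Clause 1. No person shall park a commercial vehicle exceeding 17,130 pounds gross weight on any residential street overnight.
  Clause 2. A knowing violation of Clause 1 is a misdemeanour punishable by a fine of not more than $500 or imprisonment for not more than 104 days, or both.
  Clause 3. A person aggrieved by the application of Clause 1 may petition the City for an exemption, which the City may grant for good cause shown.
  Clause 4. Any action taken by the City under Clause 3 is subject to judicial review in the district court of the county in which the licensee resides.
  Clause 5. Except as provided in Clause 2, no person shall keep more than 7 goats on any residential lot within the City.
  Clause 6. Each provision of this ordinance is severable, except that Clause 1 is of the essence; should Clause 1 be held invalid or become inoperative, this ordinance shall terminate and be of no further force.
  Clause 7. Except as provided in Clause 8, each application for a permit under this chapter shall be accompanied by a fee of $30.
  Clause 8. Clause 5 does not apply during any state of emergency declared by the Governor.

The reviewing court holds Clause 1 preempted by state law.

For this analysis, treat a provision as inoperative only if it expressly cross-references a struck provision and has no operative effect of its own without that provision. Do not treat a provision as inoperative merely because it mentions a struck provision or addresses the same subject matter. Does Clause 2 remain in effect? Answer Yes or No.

Clause 1 is struck. Clause 2 merely fixes the criminal penalty for violating Clause 1; with Clause 1 gone it has nothing to operate on and falls away. Clause 3 has no operative effect of its own apart from Clause 1 and is therefore inoperative. Clause 4 merely fixes the judicial-review right for Clause 3; with Clause 3 gone it has nothing to operate on and falls away. Clause 6 makes Clause 1 an essential term, and Clause 1 is the provision held invalid; under Clause 6, the entire ordinance is therefore void. No provision of the ordinance survives. Clause 2 is among the inoperative provisions, so the answer is no.

No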